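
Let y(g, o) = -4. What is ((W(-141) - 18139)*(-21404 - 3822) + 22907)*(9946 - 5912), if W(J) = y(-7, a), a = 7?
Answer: 1846354639650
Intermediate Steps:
W(J) = -4
((W(-141) - 18139)*(-21404 - 3822) + 22907)*(9946 - 5912) = ((-4 - 18139)*(-21404 - 3822) + 22907)*(9946 - 5912) = (-18143*(-25226) + 22907)*4034 = (457675318 + 22907)*4034 = 457698225*4034 = 1846354639650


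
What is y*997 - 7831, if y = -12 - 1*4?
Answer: -23783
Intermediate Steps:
y = -16 (y = -12 - 4 = -16)
y*997 - 7831 = -16*997 - 7831 = -15952 - 7831 = -23783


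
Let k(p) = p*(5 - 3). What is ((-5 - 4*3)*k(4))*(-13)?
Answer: 1768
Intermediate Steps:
k(p) = 2*p (k(p) = p*2 = 2*p)
((-5 - 4*3)*k(4))*(-13) = ((-5 - 4*3)*(2*4))*(-13) = ((-5 - 12)*8)*(-13) = -17*8*(-13) = -136*(-13) = 1768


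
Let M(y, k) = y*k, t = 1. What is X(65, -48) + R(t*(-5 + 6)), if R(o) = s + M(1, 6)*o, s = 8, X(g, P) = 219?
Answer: 233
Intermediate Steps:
M(y, k) = k*y
R(o) = 8 + 6*o (R(o) = 8 + (6*1)*o = 8 + 6*o)
X(65, -48) + R(t*(-5 + 6)) = 219 + (8 + 6*(1*(-5 + 6))) = 219 + (8 + 6*(1*1)) = 219 + (8 + 6*1) = 219 + (8 + 6) = 219 + 14 = 233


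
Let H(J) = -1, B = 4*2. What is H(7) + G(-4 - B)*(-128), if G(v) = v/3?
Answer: 511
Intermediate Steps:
B = 8
G(v) = v/3 (G(v) = v*(1/3) = v/3)
H(7) + G(-4 - B)*(-128) = -1 + ((-4 - 1*8)/3)*(-128) = -1 + ((-4 - 8)/3)*(-128) = -1 + ((1/3)*(-12))*(-128) = -1 - 4*(-128) = -1 + 512 = 511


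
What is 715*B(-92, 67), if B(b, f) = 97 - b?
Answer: 135135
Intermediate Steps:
715*B(-92, 67) = 715*(97 - 1*(-92)) = 715*(97 + 92) = 715*189 = 135135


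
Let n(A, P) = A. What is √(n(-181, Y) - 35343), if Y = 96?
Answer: 2*I*√8881 ≈ 188.48*I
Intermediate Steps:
√(n(-181, Y) - 35343) = √(-181 - 35343) = √(-35524) = 2*I*√8881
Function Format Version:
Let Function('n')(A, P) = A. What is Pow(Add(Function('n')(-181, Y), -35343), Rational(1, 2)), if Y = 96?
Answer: Mul(2, I, Pow(8881, Rational(1, 2))) ≈ Mul(188.48, I)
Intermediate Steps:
Pow(Add(Function('n')(-181, Y), -35343), Rational(1, 2)) = Pow(Add(-181, -35343), Rational(1, 2)) = Pow(-35524, Rational(1, 2)) = Mul(2, I, Pow(8881, Rational(1, 2)))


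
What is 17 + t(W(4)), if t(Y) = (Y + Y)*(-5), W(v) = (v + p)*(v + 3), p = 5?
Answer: -613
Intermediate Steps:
W(v) = (3 + v)*(5 + v) (W(v) = (v + 5)*(v + 3) = (5 + v)*(3 + v) = (3 + v)*(5 + v))
t(Y) = -10*Y (t(Y) = (2*Y)*(-5) = -10*Y)
17 + t(W(4)) = 17 - 10*(15 + 4² + 8*4) = 17 - 10*(15 + 16 + 32) = 17 - 10*63 = 17 - 630 = -613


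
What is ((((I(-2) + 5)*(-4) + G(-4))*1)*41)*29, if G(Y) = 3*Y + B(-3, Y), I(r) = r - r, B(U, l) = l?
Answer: -42804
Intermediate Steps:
I(r) = 0
G(Y) = 4*Y (G(Y) = 3*Y + Y = 4*Y)
((((I(-2) + 5)*(-4) + G(-4))*1)*41)*29 = ((((0 + 5)*(-4) + 4*(-4))*1)*41)*29 = (((5*(-4) - 16)*1)*41)*29 = (((-20 - 16)*1)*41)*29 = (-36*1*41)*29 = -36*41*29 = -1476*29 = -42804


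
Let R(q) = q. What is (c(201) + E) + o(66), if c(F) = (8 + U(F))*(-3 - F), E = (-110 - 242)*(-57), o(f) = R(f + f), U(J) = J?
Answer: -22440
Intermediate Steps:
o(f) = 2*f (o(f) = f + f = 2*f)
E = 20064 (E = -352*(-57) = 20064)
c(F) = (-3 - F)*(8 + F) (c(F) = (8 + F)*(-3 - F) = (-3 - F)*(8 + F))
(c(201) + E) + o(66) = ((-24 - 1*201**2 - 11*201) + 20064) + 2*66 = ((-24 - 1*40401 - 2211) + 20064) + 132 = ((-24 - 40401 - 2211) + 20064) + 132 = (-42636 + 20064) + 132 = -22572 + 132 = -22440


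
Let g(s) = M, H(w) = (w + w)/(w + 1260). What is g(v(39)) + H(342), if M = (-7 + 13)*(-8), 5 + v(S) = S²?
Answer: -4234/89 ≈ -47.573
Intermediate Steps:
v(S) = -5 + S²
H(w) = 2*w/(1260 + w) (H(w) = (2*w)/(1260 + w) = 2*w/(1260 + w))
M = -48 (M = 6*(-8) = -48)
g(s) = -48
g(v(39)) + H(342) = -48 + 2*342/(1260 + 342) = -48 + 2*342/1602 = -48 + 2*342*(1/1602) = -48 + 38/89 = -4234/89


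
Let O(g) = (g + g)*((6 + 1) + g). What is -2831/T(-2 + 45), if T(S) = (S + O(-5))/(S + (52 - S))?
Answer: -147212/23 ≈ -6400.5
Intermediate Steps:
O(g) = 2*g*(7 + g) (O(g) = (2*g)*(7 + g) = 2*g*(7 + g))
T(S) = -5/13 + S/52 (T(S) = (S + 2*(-5)*(7 - 5))/(S + (52 - S)) = (S + 2*(-5)*2)/52 = (S - 20)*(1/52) = (-20 + S)*(1/52) = -5/13 + S/52)
-2831/T(-2 + 45) = -2831/(-5/13 + (-2 + 45)/52) = -2831/(-5/13 + (1/52)*43) = -2831/(-5/13 + 43/52) = -2831/23/52 = -2831*52/23 = -147212/23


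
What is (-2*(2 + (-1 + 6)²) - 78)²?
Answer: 17424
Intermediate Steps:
(-2*(2 + (-1 + 6)²) - 78)² = (-2*(2 + 5²) - 78)² = (-2*(2 + 25) - 78)² = (-2*27 - 78)² = (-54 - 78)² = (-132)² = 17424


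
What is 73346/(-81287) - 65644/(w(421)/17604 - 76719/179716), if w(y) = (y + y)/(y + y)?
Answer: 2110190682692504554/13721058233465 ≈ 1.5379e+5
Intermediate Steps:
w(y) = 1 (w(y) = (2*y)/((2*y)) = (2*y)*(1/(2*y)) = 1)
73346/(-81287) - 65644/(w(421)/17604 - 76719/179716) = 73346/(-81287) - 65644/(1/17604 - 76719/179716) = 73346*(-1/81287) - 65644/(1*(1/17604) - 76719*1/179716) = -73346/81287 - 65644/(1/17604 - 76719/179716) = -73346/81287 - 65644/(-168797695/395465058) = -73346/81287 - 65644*(-395465058/168797695) = -73346/81287 + 25959908267352/168797695 = 2110190682692504554/13721058233465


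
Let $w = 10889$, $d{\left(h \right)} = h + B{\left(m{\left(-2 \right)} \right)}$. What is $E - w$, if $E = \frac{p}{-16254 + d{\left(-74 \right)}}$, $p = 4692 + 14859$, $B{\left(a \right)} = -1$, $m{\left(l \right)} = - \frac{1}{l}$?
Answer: $- \frac{59275344}{5443} \approx -10890.0$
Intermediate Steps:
$d{\left(h \right)} = -1 + h$ ($d{\left(h \right)} = h - 1 = -1 + h$)
$p = 19551$
$E = - \frac{6517}{5443}$ ($E = \frac{19551}{-16254 - 75} = \frac{19551}{-16329} = 19551 \left(- \frac{1}{16329}\right) = - \frac{6517}{5443} \approx -1.1973$)
$E - w = - \frac{6517}{5443} - 10889 = - \frac{59275344}{5443}$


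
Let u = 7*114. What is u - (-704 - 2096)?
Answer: 3598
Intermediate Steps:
u = 798
u - (-704 - 2096) = 798 - (-704 - 2096) = 798 - 1*(-2800) = 798 + 2800 = 3598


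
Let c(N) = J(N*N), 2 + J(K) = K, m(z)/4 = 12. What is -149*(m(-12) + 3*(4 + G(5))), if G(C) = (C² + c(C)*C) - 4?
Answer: -69732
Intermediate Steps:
m(z) = 48 (m(z) = 4*12 = 48)
J(K) = -2 + K
c(N) = -2 + N² (c(N) = -2 + N*N = -2 + N²)
G(C) = -4 + C² + C*(-2 + C²) (G(C) = (C² + (-2 + C²)*C) - 4 = (C² + C*(-2 + C²)) - 4 = -4 + C² + C*(-2 + C²))
-149*(m(-12) + 3*(4 + G(5))) = -149*(48 + 3*(4 + (-4 + 5² + 5*(-2 + 5²)))) = -149*(48 + 3*(4 + (-4 + 25 + 5*(-2 + 25)))) = -149*(48 + 3*(4 + (-4 + 25 + 5*23))) = -149*(48 + 3*(4 + (-4 + 25 + 115))) = -149*(48 + 3*(4 + 136)) = -149*(48 + 3*140) = -149*(48 + 420) = -149*468 = -69732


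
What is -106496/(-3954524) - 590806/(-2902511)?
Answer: 661365579450/2869512352441 ≈ 0.23048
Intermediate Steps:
-106496/(-3954524) - 590806/(-2902511) = -106496*(-1/3954524) - 590806*(-1/2902511) = 26624/988631 + 590806/2902511 = 661365579450/2869512352441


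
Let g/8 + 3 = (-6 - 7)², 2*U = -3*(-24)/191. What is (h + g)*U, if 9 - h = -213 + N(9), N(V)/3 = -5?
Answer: 56340/191 ≈ 294.97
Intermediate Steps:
N(V) = -15 (N(V) = 3*(-5) = -15)
U = 36/191 (U = (-3*(-24)/191)/2 = (72*(1/191))/2 = (½)*(72/191) = 36/191 ≈ 0.18848)
g = 1328 (g = -24 + 8*(-6 - 7)² = -24 + 8*(-13)² = -24 + 8*169 = -24 + 1352 = 1328)
h = 237 (h = 9 - (-213 - 15) = 9 - 1*(-228) = 9 + 228 = 237)
(h + g)*U = (237 + 1328)*(36/191) = 1565*(36/191) = 56340/191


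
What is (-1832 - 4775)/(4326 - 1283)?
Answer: -6607/3043 ≈ -2.1712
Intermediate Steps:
(-1832 - 4775)/(4326 - 1283) = -6607/3043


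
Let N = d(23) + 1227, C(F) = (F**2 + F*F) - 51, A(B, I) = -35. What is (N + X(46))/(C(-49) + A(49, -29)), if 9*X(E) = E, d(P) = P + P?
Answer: 11503/42444 ≈ 0.27102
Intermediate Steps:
d(P) = 2*P
X(E) = E/9
C(F) = -51 + 2*F**2 (C(F) = (F**2 + F**2) - 51 = 2*F**2 - 51 = -51 + 2*F**2)
N = 1273 (N = 2*23 + 1227 = 46 + 1227 = 1273)
(N + X(46))/(C(-49) + A(49, -29)) = (1273 + (1/9)*46)/((-51 + 2*(-49)**2) - 35) = (1273 + 46/9)/((-51 + 2*2401) - 35) = 11503/(9*((-51 + 4802) - 35)) = 11503/(9*(4751 - 35)) = (11503/9)/4716 = (11503/9)*(1/4716) = 11503/42444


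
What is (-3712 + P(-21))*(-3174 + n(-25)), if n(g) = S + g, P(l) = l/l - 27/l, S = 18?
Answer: 82604208/7 ≈ 1.1801e+7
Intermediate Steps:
P(l) = 1 - 27/l
n(g) = 18 + g
(-3712 + P(-21))*(-3174 + n(-25)) = (-3712 + (-27 - 21)/(-21))*(-3174 + (18 - 25)) = (-3712 - 1/21*(-48))*(-3174 - 7) = (-3712 + 16/7)*(-3181) = -25968/7*(-3181) = 82604208/7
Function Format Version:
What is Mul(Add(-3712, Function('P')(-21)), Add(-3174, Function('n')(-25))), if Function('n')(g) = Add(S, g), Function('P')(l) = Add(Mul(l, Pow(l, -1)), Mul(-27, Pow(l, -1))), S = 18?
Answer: Rational(82604208, 7) ≈ 1.1801e+7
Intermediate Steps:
Function('P')(l) = Add(1, Mul(-27, Pow(l, -1)))
Function('n')(g) = Add(18, g)
Mul(Add(-3712, Function('P')(-21)), Add(-3174, Function('n')(-25))) = Mul(Add(-3712, Mul(Pow(-21, -1), Add(-27, -21))), Add(-3174, Add(18, -25))) = Mul(Add(-3712, Mul(Rational(-1, 21), -48)), Add(-3174, -7)) = Mul(Add(-3712, Rational(16, 7)), -3181) = Mul(Rational(-25968, 7), -3181) = Rational(82604208, 7)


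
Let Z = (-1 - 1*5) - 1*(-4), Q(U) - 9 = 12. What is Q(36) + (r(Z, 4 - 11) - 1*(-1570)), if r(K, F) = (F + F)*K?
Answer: 1619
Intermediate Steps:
Q(U) = 21 (Q(U) = 9 + 12 = 21)
Z = -2 (Z = (-1 - 5) + 4 = -6 + 4 = -2)
r(K, F) = 2*F*K (r(K, F) = (2*F)*K = 2*F*K)
Q(36) + (r(Z, 4 - 11) - 1*(-1570)) = 21 + (2*(4 - 11)*(-2) - 1*(-1570)) = 21 + (2*(-7)*(-2) + 1570) = 21 + (28 + 1570) = 21 + 1598 = 1619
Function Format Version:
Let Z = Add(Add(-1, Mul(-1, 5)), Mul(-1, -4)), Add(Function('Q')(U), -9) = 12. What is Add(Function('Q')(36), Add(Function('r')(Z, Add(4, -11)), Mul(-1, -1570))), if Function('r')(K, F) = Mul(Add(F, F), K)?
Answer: 1619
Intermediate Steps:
Function('Q')(U) = 21 (Function('Q')(U) = Add(9, 12) = 21)
Z = -2 (Z = Add(Add(-1, -5), 4) = Add(-6, 4) = -2)
Function('r')(K, F) = Mul(2, F, K) (Function('r')(K, F) = Mul(Mul(2, F), K) = Mul(2, F, K))
Add(Function('Q')(36), Add(Function('r')(Z, Add(4, -11)), Mul(-1, -1570))) = Add(21, Add(Mul(2, Add(4, -11), -2), Mul(-1, -1570))) = Add(21, Add(Mul(2, -7, -2), 1570)) = Add(21, Add(28, 1570)) = Add(21, 1598) = 1619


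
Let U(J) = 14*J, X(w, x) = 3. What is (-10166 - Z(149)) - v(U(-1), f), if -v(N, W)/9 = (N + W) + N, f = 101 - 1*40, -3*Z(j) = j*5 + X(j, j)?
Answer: -28859/3 ≈ -9619.7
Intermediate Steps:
Z(j) = -1 - 5*j/3 (Z(j) = -(j*5 + 3)/3 = -(5*j + 3)/3 = -(3 + 5*j)/3 = -1 - 5*j/3)
f = 61 (f = 101 - 40 = 61)
v(N, W) = -18*N - 9*W (v(N, W) = -9*((N + W) + N) = -9*(W + 2*N) = -18*N - 9*W)
(-10166 - Z(149)) - v(U(-1), f) = (-10166 - (-1 - 5/3*149)) - (-252*(-1) - 9*61) = (-10166 - (-1 - 745/3)) - (-18*(-14) - 549) = (-10166 - 1*(-748/3)) - (252 - 549) = (-10166 + 748/3) - 1*(-297) = -29750/3 + 297 = -28859/3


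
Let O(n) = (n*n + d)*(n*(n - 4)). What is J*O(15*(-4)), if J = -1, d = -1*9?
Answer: -13789440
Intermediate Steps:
d = -9
O(n) = n*(-9 + n**2)*(-4 + n) (O(n) = (n*n - 9)*(n*(n - 4)) = (n**2 - 9)*(n*(-4 + n)) = (-9 + n**2)*(n*(-4 + n)) = n*(-9 + n**2)*(-4 + n))
J*O(15*(-4)) = -15*(-4)*(36 + (15*(-4))**3 - 135*(-4) - 4*(15*(-4))**2) = -(-60)*(36 + (-60)**3 - 9*(-60) - 4*(-60)**2) = -(-60)*(36 - 216000 + 540 - 4*3600) = -(-60)*(36 - 216000 + 540 - 14400) = -(-60)*(-229824) = -1*13789440 = -13789440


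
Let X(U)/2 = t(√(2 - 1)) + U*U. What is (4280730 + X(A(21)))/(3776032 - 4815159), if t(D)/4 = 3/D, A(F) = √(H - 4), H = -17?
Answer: -4280712/1039127 ≈ -4.1195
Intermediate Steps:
A(F) = I*√21 (A(F) = √(-17 - 4) = √(-21) = I*√21)
t(D) = 12/D (t(D) = 4*(3/D) = 12/D)
X(U) = 24 + 2*U² (X(U) = 2*(12/(√(2 - 1)) + U*U) = 2*(12/(√1) + U²) = 2*(12/1 + U²) = 2*(12*1 + U²) = 2*(12 + U²) = 24 + 2*U²)
(4280730 + X(A(21)))/(3776032 - 4815159) = (4280730 + (24 + 2*(I*√21)²))/(3776032 - 4815159) = (4280730 + (24 + 2*(-21)))/(-1039127) = (4280730 + (24 - 42))*(-1/1039127) = (4280730 - 18)*(-1/1039127) = 4280712*(-1/1039127) = -4280712/1039127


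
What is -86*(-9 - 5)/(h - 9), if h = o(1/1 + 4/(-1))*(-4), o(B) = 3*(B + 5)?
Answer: -1204/33 ≈ -36.485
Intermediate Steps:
o(B) = 15 + 3*B (o(B) = 3*(5 + B) = 15 + 3*B)
h = -24 (h = (15 + 3*(1/1 + 4/(-1)))*(-4) = (15 + 3*(1*1 + 4*(-1)))*(-4) = (15 + 3*(1 - 4))*(-4) = (15 + 3*(-3))*(-4) = (15 - 9)*(-4) = 6*(-4) = -24)
-86*(-9 - 5)/(h - 9) = -86*(-9 - 5)/(-24 - 9) = -(-1204)/(-33) = -(-1204)*(-1)/33 = -86*14/33 = -1204/33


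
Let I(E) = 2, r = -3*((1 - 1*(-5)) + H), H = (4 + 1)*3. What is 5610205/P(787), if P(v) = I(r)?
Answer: 5610205/2 ≈ 2.8051e+6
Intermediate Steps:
H = 15 (H = 5*3 = 15)
r = -63 (r = -3*((1 - 1*(-5)) + 15) = -3*((1 + 5) + 15) = -3*(6 + 15) = -3*21 = -63)
P(v) = 2
5610205/P(787) = 5610205/2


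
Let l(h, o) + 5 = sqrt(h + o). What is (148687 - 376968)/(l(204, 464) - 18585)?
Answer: 2121871895/172793716 + 228281*sqrt(167)/172793716 ≈ 12.297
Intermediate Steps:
l(h, o) = -5 + sqrt(h + o)
(148687 - 376968)/(l(204, 464) - 18585) = (148687 - 376968)/((-5 + sqrt(204 + 464)) - 18585) = -228281/((-5 + sqrt(668)) - 18585) = -228281/((-5 + 2*sqrt(167)) - 18585) = -228281/(-18590 + 2*sqrt(167))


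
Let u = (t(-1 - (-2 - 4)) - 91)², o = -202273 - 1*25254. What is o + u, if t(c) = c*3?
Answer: -221751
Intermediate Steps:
o = -227527 (o = -202273 - 25254 = -227527)
t(c) = 3*c
u = 5776 (u = (3*(-1 - (-2 - 4)) - 91)² = (3*(-1 - 1*(-6)) - 91)² = (3*(-1 + 6) - 91)² = (3*5 - 91)² = (15 - 91)² = (-76)² = 5776)
o + u = -227527 + 5776 = -221751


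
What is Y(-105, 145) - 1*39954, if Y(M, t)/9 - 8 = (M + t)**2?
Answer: -25482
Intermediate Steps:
Y(M, t) = 72 + 9*(M + t)**2
Y(-105, 145) - 1*39954 = (72 + 9*(-105 + 145)**2) - 1*39954 = (72 + 9*40**2) - 39954 = (72 + 9*1600) - 39954 = (72 + 14400) - 39954 = 14472 - 39954 = -25482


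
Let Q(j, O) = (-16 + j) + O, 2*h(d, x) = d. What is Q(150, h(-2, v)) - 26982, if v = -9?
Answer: -26849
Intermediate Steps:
h(d, x) = d/2
Q(j, O) = -16 + O + j
Q(150, h(-2, v)) - 26982 = (-16 + (½)*(-2) + 150) - 26982 = (-16 - 1 + 150) - 26982 = 133 - 26982 = -26849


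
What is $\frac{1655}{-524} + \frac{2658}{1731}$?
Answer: $- \frac{490671}{302348} \approx -1.6229$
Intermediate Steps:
$\frac{1655}{-524} + \frac{2658}{1731} = 1655 \left(- \frac{1}{524}\right) + 2658 \cdot \frac{1}{1731} = - \frac{1655}{524} + \frac{886}{577} = - \frac{490671}{302348}$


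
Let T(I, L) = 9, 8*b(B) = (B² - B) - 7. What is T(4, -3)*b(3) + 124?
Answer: 983/8 ≈ 122.88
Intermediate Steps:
b(B) = -7/8 - B/8 + B²/8 (b(B) = ((B² - B) - 7)/8 = (-7 + B² - B)/8 = -7/8 - B/8 + B²/8)
T(4, -3)*b(3) + 124 = 9*(-7/8 - ⅛*3 + (⅛)*3²) + 124 = 9*(-7/8 - 3/8 + (⅛)*9) + 124 = 9*(-7/8 - 3/8 + 9/8) + 124 = 9*(-⅛) + 124 = -9/8 + 124 = 983/8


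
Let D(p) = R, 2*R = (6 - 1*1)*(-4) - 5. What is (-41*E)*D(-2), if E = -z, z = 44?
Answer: -22550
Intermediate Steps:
E = -44 (E = -1*44 = -44)
R = -25/2 (R = ((6 - 1*1)*(-4) - 5)/2 = ((6 - 1)*(-4) - 5)/2 = (5*(-4) - 5)/2 = (-20 - 5)/2 = (1/2)*(-25) = -25/2 ≈ -12.500)
D(p) = -25/2
(-41*E)*D(-2) = -41*(-44)*(-25/2) = 1804*(-25/2) = -22550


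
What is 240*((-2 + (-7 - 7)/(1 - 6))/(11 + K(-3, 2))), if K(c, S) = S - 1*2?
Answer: 192/11 ≈ 17.455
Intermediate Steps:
K(c, S) = -2 + S (K(c, S) = S - 2 = -2 + S)
240*((-2 + (-7 - 7)/(1 - 6))/(11 + K(-3, 2))) = 240*((-2 + (-7 - 7)/(1 - 6))/(11 + (-2 + 2))) = 240*((-2 - 14/(-5))/(11 + 0)) = 240*((-2 - 14*(-⅕))/11) = 240*((-2 + 14/5)*(1/11)) = 240*((⅘)*(1/11)) = 240*(4/55) = 192/11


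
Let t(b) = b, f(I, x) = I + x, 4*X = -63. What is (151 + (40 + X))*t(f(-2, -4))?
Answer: -2103/2 ≈ -1051.5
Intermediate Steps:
X = -63/4 (X = (1/4)*(-63) = -63/4 ≈ -15.750)
(151 + (40 + X))*t(f(-2, -4)) = (151 + (40 - 63/4))*(-2 - 4) = (151 + 97/4)*(-6) = (701/4)*(-6) = -2103/2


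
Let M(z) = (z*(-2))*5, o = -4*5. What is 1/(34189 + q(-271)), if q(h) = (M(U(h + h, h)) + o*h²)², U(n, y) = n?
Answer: 1/2141539594189 ≈ 4.6695e-13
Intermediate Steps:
o = -20
M(z) = -10*z (M(z) = -2*z*5 = -10*z)
q(h) = (-20*h - 20*h²)² (q(h) = (-10*(h + h) - 20*h²)² = (-20*h - 20*h²)²)
1/(34189 + q(-271)) = 1/(34189 + 400*(-271)²*(1 - 271)²) = 1/(34189 + 400*73441*(-270)²) = 1/(34189 + 400*73441*72900) = 1/(34189 + 2141539560000) = 1/2141539594189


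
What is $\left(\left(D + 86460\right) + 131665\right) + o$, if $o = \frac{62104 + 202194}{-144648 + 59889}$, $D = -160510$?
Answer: $\frac{4883125487}{84759} \approx 57612.0$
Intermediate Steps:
$o = - \frac{264298}{84759}$ ($o = \frac{264298}{-84759} = 264298 \left(- \frac{1}{84759}\right) = - \frac{264298}{84759} \approx -3.1182$)
$\left(\left(D + 86460\right) + 131665\right) + o = \left(\left(-160510 + 86460\right) + 131665\right) - \frac{264298}{84759} = \left(-74050 + 131665\right) - \frac{264298}{84759} = 57615 - \frac{264298}{84759} = \frac{4883125487}{84759}$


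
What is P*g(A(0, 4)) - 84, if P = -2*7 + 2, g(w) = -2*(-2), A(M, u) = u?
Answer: -132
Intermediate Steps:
g(w) = 4
P = -12 (P = -14 + 2 = -12)
P*g(A(0, 4)) - 84 = -12*4 - 84 = -48 - 84 = -132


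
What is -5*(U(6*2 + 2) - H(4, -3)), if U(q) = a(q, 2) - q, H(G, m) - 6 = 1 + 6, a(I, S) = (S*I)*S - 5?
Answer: -120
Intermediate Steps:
a(I, S) = -5 + I*S**2 (a(I, S) = (I*S)*S - 5 = I*S**2 - 5 = -5 + I*S**2)
H(G, m) = 13 (H(G, m) = 6 + (1 + 6) = 6 + 7 = 13)
U(q) = -5 + 3*q (U(q) = (-5 + q*2**2) - q = (-5 + q*4) - q = (-5 + 4*q) - q = -5 + 3*q)
-5*(U(6*2 + 2) - H(4, -3)) = -5*((-5 + 3*(6*2 + 2)) - 1*13) = -5*((-5 + 3*(12 + 2)) - 13) = -5*((-5 + 3*14) - 13) = -5*((-5 + 42) - 13) = -5*(37 - 13) = -5*24 = -120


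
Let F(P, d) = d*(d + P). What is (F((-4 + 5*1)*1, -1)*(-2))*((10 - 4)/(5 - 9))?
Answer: 0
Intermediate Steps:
F(P, d) = d*(P + d)
(F((-4 + 5*1)*1, -1)*(-2))*((10 - 4)/(5 - 9)) = (-((-4 + 5*1)*1 - 1)*(-2))*((10 - 4)/(5 - 9)) = (-((-4 + 5)*1 - 1)*(-2))*(6/(-4)) = (-(1*1 - 1)*(-2))*(6*(-¼)) = (-(1 - 1)*(-2))*(-3/2) = (-1*0*(-2))*(-3/2) = (0*(-2))*(-3/2) = 0*(-3/2) = 0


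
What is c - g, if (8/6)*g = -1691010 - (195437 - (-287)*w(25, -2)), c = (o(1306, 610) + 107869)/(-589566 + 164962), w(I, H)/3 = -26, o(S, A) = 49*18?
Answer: 296807854441/212302 ≈ 1.3980e+6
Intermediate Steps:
o(S, A) = 882
w(I, H) = -78 (w(I, H) = 3*(-26) = -78)
c = -108751/424604 (c = (882 + 107869)/(-589566 + 164962) = 108751/(-424604) = 108751*(-1/424604) = -108751/424604 ≈ -0.25612)
g = -5592183/4 (g = 3*(-1691010 - (195437 - (-287)*(-78)))/4 = 3*(-1691010 - (195437 - 1*22386))/4 = 3*(-1691010 - (195437 - 22386))/4 = 3*(-1691010 - 1*173051)/4 = 3*(-1691010 - 173051)/4 = (¾)*(-1864061) = -5592183/4 ≈ -1.3980e+6)
c - g = -108751/424604 - 1*(-5592183/4) = -108751/424604 + 5592183/4 = 296807854441/212302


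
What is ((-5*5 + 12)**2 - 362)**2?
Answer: 37249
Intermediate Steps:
((-5*5 + 12)**2 - 362)**2 = ((-25 + 12)**2 - 362)**2 = ((-13)**2 - 362)**2 = (169 - 362)**2 = (-193)**2 = 37249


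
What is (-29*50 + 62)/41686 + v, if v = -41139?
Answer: -857460871/20843 ≈ -41139.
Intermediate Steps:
(-29*50 + 62)/41686 + v = (-29*50 + 62)/41686 - 41139 = (-1450 + 62)*(1/41686) - 41139 = -1388*1/41686 - 41139 = -694/20843 - 41139 = -857460871/20843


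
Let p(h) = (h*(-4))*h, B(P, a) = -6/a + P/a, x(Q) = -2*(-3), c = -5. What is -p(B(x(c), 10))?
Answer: 0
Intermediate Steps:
x(Q) = 6
p(h) = -4*h² (p(h) = (-4*h)*h = -4*h²)
-p(B(x(c), 10)) = -(-4)*((-6 + 6)/10)² = -(-4)*((⅒)*0)² = -(-4)*0² = -(-4)*0 = -1*0 = 0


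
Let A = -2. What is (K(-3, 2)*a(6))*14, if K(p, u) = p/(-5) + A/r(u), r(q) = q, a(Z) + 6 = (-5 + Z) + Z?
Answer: -28/5 ≈ -5.6000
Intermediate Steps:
a(Z) = -11 + 2*Z (a(Z) = -6 + ((-5 + Z) + Z) = -6 + (-5 + 2*Z) = -11 + 2*Z)
K(p, u) = -2/u - p/5 (K(p, u) = p/(-5) - 2/u = p*(-⅕) - 2/u = -p/5 - 2/u = -2/u - p/5)
(K(-3, 2)*a(6))*14 = ((-2/2 - ⅕*(-3))*(-11 + 2*6))*14 = ((-2*½ + ⅗)*(-11 + 12))*14 = ((-1 + ⅗)*1)*14 = -⅖*1*14 = -⅖*14 = -28/5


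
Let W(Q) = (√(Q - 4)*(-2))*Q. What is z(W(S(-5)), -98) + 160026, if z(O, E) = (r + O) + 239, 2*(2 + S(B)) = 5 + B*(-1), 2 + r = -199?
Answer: 160064 - 6*I ≈ 1.6006e+5 - 6.0*I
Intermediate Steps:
r = -201 (r = -2 - 199 = -201)
S(B) = ½ - B/2 (S(B) = -2 + (5 + B*(-1))/2 = -2 + (5 - B)/2 = -2 + (5/2 - B/2) = ½ - B/2)
W(Q) = -2*Q*√(-4 + Q) (W(Q) = (√(-4 + Q)*(-2))*Q = (-2*√(-4 + Q))*Q = -2*Q*√(-4 + Q))
z(O, E) = 38 + O (z(O, E) = (-201 + O) + 239 = 38 + O)
z(W(S(-5)), -98) + 160026 = (38 - 2*(½ - ½*(-5))*√(-4 + (½ - ½*(-5)))) + 160026 = (38 - 2*(½ + 5/2)*√(-4 + (½ + 5/2))) + 160026 = (38 - 2*3*√(-4 + 3)) + 160026 = (38 - 2*3*√(-1)) + 160026 = (38 - 2*3*I) + 160026 = (38 - 6*I) + 160026 = 160064 - 6*I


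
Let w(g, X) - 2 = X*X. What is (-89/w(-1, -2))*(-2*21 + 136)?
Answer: -4183/3 ≈ -1394.3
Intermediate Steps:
w(g, X) = 2 + X² (w(g, X) = 2 + X*X = 2 + X²)
(-89/w(-1, -2))*(-2*21 + 136) = (-89/(2 + (-2)²))*(-2*21 + 136) = (-89/(2 + 4))*(-42 + 136) = -89/6*94 = -4183/3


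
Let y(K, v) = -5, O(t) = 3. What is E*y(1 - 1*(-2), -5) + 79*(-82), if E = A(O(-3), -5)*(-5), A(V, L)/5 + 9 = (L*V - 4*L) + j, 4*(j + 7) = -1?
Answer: -31537/4 ≈ -7884.3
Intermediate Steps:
j = -29/4 (j = -7 + (¼)*(-1) = -7 - ¼ = -29/4 ≈ -7.2500)
A(V, L) = -325/4 - 20*L + 5*L*V (A(V, L) = -45 + 5*((L*V - 4*L) - 29/4) = -45 + 5*((-4*L + L*V) - 29/4) = -45 + 5*(-29/4 - 4*L + L*V) = -45 + (-145/4 - 20*L + 5*L*V) = -325/4 - 20*L + 5*L*V)
E = 1125/4 (E = (-325/4 - 20*(-5) + 5*(-5)*3)*(-5) = (-325/4 + 100 - 75)*(-5) = -225/4*(-5) = 1125/4 ≈ 281.25)
E*y(1 - 1*(-2), -5) + 79*(-82) = (1125/4)*(-5) + 79*(-82) = -5625/4 - 6478 = -31537/4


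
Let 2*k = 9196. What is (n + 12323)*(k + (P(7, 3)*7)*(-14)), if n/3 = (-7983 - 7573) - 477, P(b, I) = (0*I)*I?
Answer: -164498048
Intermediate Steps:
k = 4598 (k = (½)*9196 = 4598)
P(b, I) = 0 (P(b, I) = 0*I = 0)
n = -48099 (n = 3*((-7983 - 7573) - 477) = 3*(-15556 - 477) = 3*(-16033) = -48099)
(n + 12323)*(k + (P(7, 3)*7)*(-14)) = (-48099 + 12323)*(4598 + (0*7)*(-14)) = -35776*(4598 + 0*(-14)) = -35776*(4598 + 0) = -35776*4598 = -164498048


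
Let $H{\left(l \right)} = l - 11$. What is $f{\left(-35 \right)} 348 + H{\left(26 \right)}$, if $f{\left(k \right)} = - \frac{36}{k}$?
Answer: $\frac{13053}{35} \approx 372.94$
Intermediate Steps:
$H{\left(l \right)} = -11 + l$
$f{\left(-35 \right)} 348 + H{\left(26 \right)} = - \frac{36}{-35} \cdot 348 + \left(-11 + 26\right) = \left(-36\right) \left(- \frac{1}{35}\right) 348 + 15 = \frac{36}{35} \cdot 348 + 15 = \frac{12528}{35} + 15 = \frac{13053}{35}$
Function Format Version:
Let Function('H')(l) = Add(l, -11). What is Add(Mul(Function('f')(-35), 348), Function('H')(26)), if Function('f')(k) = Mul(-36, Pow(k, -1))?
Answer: Rational(13053, 35) ≈ 372.94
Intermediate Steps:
Function('H')(l) = Add(-11, l)
Add(Mul(Function('f')(-35), 348), Function('H')(26)) = Add(Mul(Mul(-36, Pow(-35, -1)), 348), Add(-11, 26)) = Add(Mul(Mul(-36, Rational(-1, 35)), 348), 15) = Add(Mul(Rational(36, 35), 348), 15) = Add(Rational(12528, 35), 15) = Rational(13053, 35)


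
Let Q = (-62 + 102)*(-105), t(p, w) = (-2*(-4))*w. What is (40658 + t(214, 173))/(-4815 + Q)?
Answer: -14014/3005 ≈ -4.6636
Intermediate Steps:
t(p, w) = 8*w
Q = -4200 (Q = 40*(-105) = -4200)
(40658 + t(214, 173))/(-4815 + Q) = (40658 + 8*173)/(-4815 - 4200) = (40658 + 1384)/(-9015) = 42042*(-1/9015) = -14014/3005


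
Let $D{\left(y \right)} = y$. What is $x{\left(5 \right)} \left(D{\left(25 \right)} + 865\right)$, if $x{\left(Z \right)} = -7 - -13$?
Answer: $5340$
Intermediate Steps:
$x{\left(Z \right)} = 6$ ($x{\left(Z \right)} = -7 + 13 = 6$)
$x{\left(5 \right)} \left(D{\left(25 \right)} + 865\right) = 6 \left(25 + 865\right) = 6 \cdot 890 = 5340$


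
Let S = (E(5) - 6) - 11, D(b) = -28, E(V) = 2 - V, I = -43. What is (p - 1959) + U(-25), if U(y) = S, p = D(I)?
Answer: -2007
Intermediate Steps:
p = -28
S = -20 (S = ((2 - 1*5) - 6) - 11 = ((2 - 5) - 6) - 11 = (-3 - 6) - 11 = -9 - 11 = -20)
U(y) = -20
(p - 1959) + U(-25) = (-28 - 1959) - 20 = -1987 - 20 = -2007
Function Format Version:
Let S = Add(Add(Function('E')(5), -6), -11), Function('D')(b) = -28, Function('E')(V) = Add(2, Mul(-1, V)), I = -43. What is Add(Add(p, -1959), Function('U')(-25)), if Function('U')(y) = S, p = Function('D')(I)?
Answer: -2007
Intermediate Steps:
p = -28
S = -20 (S = Add(Add(Add(2, Mul(-1, 5)), -6), -11) = Add(Add(Add(2, -5), -6), -11) = Add(Add(-3, -6), -11) = Add(-9, -11) = -20)
Function('U')(y) = -20
Add(Add(p, -1959), Function('U')(-25)) = Add(Add(-28, -1959), -20) = Add(-1987, -20) = -2007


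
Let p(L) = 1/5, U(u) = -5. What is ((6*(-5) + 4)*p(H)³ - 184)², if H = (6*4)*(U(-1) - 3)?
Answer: 530196676/15625 ≈ 33933.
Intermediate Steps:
H = -192 (H = (6*4)*(-5 - 3) = 24*(-8) = -192)
p(L) = ⅕
((6*(-5) + 4)*p(H)³ - 184)² = ((6*(-5) + 4)*(⅕)³ - 184)² = ((-30 + 4)*(1/125) - 184)² = (-26*1/125 - 184)² = (-26/125 - 184)² = (-23026/125)² = 530196676/15625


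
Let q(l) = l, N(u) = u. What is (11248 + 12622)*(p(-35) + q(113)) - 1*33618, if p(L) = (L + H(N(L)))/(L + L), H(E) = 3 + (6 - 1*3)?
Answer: 2673581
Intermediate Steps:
H(E) = 6 (H(E) = 3 + (6 - 3) = 3 + 3 = 6)
p(L) = (6 + L)/(2*L) (p(L) = (L + 6)/(L + L) = (6 + L)/((2*L)) = (6 + L)*(1/(2*L)) = (6 + L)/(2*L))
(11248 + 12622)*(p(-35) + q(113)) - 1*33618 = (11248 + 12622)*((½)*(6 - 35)/(-35) + 113) - 1*33618 = 23870*((½)*(-1/35)*(-29) + 113) - 33618 = 23870*(29/70 + 113) - 33618 = 23870*(7939/70) - 33618 = 2707199 - 33618 = 2673581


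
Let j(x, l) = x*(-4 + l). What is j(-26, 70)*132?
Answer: -226512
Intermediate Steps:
j(-26, 70)*132 = -26*(-4 + 70)*132 = -26*66*132 = -1716*132 = -226512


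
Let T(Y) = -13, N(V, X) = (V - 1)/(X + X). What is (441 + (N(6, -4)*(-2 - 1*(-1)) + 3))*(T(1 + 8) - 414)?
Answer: -1518839/8 ≈ -1.8986e+5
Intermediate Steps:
N(V, X) = (-1 + V)/(2*X) (N(V, X) = (-1 + V)/((2*X)) = (-1 + V)*(1/(2*X)) = (-1 + V)/(2*X))
(441 + (N(6, -4)*(-2 - 1*(-1)) + 3))*(T(1 + 8) - 414) = (441 + (((1/2)*(-1 + 6)/(-4))*(-2 - 1*(-1)) + 3))*(-13 - 414) = (441 + (((1/2)*(-1/4)*5)*(-2 + 1) + 3))*(-427) = (441 + (-5/8*(-1) + 3))*(-427) = (441 + (5/8 + 3))*(-427) = (441 + 29/8)*(-427) = (3557/8)*(-427) = -1518839/8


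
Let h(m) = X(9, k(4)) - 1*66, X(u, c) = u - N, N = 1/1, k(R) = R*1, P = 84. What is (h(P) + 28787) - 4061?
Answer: 24668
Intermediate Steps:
k(R) = R
N = 1
X(u, c) = -1 + u (X(u, c) = u - 1*1 = u - 1 = -1 + u)
h(m) = -58 (h(m) = (-1 + 9) - 1*66 = 8 - 66 = -58)
(h(P) + 28787) - 4061 = (-58 + 28787) - 4061 = 28729 - 4061 = 24668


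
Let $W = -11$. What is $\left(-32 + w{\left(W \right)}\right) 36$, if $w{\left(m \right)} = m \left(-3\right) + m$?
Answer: $-360$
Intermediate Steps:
$w{\left(m \right)} = - 2 m$ ($w{\left(m \right)} = - 3 m + m = - 2 m$)
$\left(-32 + w{\left(W \right)}\right) 36 = \left(-32 - -22\right) 36 = \left(-32 + 22\right) 36 = \left(-10\right) 36 = -360$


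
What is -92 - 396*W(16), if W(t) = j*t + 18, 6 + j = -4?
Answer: 56140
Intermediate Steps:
j = -10 (j = -6 - 4 = -10)
W(t) = 18 - 10*t (W(t) = -10*t + 18 = 18 - 10*t)
-92 - 396*W(16) = -92 - 396*(18 - 10*16) = -92 - 396*(18 - 160) = -92 - 396*(-142) = -92 + 56232 = 56140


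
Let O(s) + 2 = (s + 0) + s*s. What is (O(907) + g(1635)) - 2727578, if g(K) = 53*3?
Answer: -1903865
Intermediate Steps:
O(s) = -2 + s + s**2 (O(s) = -2 + ((s + 0) + s*s) = -2 + (s + s**2) = -2 + s + s**2)
g(K) = 159
(O(907) + g(1635)) - 2727578 = ((-2 + 907 + 907**2) + 159) - 2727578 = ((-2 + 907 + 822649) + 159) - 2727578 = (823554 + 159) - 2727578 = 823713 - 2727578 = -1903865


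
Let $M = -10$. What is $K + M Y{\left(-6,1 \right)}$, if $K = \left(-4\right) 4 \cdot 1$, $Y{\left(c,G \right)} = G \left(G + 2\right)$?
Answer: $-46$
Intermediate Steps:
$Y{\left(c,G \right)} = G \left(2 + G\right)$
$K = -16$ ($K = \left(-16\right) 1 = -16$)
$K + M Y{\left(-6,1 \right)} = -16 - 10 \cdot 1 \left(2 + 1\right) = -16 - 10 \cdot 1 \cdot 3 = -16 - 30 = -46$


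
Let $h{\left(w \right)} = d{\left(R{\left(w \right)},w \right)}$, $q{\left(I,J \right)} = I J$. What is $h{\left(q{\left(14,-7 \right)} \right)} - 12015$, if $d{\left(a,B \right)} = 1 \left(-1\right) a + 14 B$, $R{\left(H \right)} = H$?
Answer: $-13289$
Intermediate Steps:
$d{\left(a,B \right)} = - a + 14 B$
$h{\left(w \right)} = 13 w$ ($h{\left(w \right)} = - w + 14 w = 13 w$)
$h{\left(q{\left(14,-7 \right)} \right)} - 12015 = 13 \cdot 14 \left(-7\right) - 12015 = 13 \left(-98\right) - 12015 = -1274 - 12015 = -13289$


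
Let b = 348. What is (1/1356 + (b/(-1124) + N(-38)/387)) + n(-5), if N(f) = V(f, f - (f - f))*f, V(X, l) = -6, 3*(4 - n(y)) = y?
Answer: 97437971/16384548 ≈ 5.9469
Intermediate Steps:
n(y) = 4 - y/3
N(f) = -6*f
(1/1356 + (b/(-1124) + N(-38)/387)) + n(-5) = (1/1356 + (348/(-1124) - 6*(-38)/387)) + (4 - ⅓*(-5)) = (1/1356 + (348*(-1/1124) + 228*(1/387))) + (4 + 5/3) = (1/1356 + (-87/281 + 76/129)) + 17/3 = (1/1356 + 10133/36249) + 17/3 = 1530733/5461516 + 17/3 = 97437971/16384548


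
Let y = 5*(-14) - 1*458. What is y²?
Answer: 278784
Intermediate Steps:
y = -528 (y = -70 - 458 = -528)
y² = (-528)² = 278784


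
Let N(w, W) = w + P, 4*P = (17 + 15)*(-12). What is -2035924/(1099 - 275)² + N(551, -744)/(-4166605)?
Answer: -424160002605/141451239824 ≈ -2.9986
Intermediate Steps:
P = -96 (P = ((17 + 15)*(-12))/4 = (32*(-12))/4 = (¼)*(-384) = -96)
N(w, W) = -96 + w (N(w, W) = w - 96 = -96 + w)
-2035924/(1099 - 275)² + N(551, -744)/(-4166605) = -2035924/(1099 - 275)² + (-96 + 551)/(-4166605) = -2035924/(824²) + 455*(-1/4166605) = -2035924/678976 - 91/833321 = -2035924*1/678976 - 91/833321 = -508981/169744 - 91/833321 = -424160002605/141451239824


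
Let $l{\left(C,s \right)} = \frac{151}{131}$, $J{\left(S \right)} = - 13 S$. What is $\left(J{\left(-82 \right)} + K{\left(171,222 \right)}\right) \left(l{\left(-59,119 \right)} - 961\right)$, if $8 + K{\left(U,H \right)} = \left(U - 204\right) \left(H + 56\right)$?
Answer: $\frac{1020505840}{131} \approx 7.7901 \cdot 10^{6}$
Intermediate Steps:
$l{\left(C,s \right)} = \frac{151}{131}$ ($l{\left(C,s \right)} = 151 \cdot \frac{1}{131} = \frac{151}{131}$)
$K{\left(U,H \right)} = -8 + \left(-204 + U\right) \left(56 + H\right)$ ($K{\left(U,H \right)} = -8 + \left(U - 204\right) \left(H + 56\right) = -8 + \left(-204 + U\right) \left(56 + H\right)$)
$\left(J{\left(-82 \right)} + K{\left(171,222 \right)}\right) \left(l{\left(-59,119 \right)} - 961\right) = \left(\left(-13\right) \left(-82\right) + \left(-11432 - 45288 + 56 \cdot 171 + 222 \cdot 171\right)\right) \left(\frac{151}{131} - 961\right) = \left(1066 + \left(-11432 - 45288 + 9576 + 37962\right)\right) \left(- \frac{125740}{131}\right) = \left(1066 - 9182\right) \left(- \frac{125740}{131}\right) = \left(-8116\right) \left(- \frac{125740}{131}\right) = \frac{1020505840}{131}$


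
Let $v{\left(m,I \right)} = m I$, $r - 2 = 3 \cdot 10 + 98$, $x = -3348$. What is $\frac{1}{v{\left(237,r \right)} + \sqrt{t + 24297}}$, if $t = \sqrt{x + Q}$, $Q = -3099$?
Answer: $\frac{1}{30810 + \sqrt{24297 + i \sqrt{6447}}} \approx 3.2294 \cdot 10^{-5} - 3.0 \cdot 10^{-10} i$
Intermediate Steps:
$r = 130$ ($r = 2 + \left(3 \cdot 10 + 98\right) = 2 + \left(30 + 98\right) = 2 + 128 = 130$)
$t = i \sqrt{6447}$ ($t = \sqrt{-3348 - 3099} = \sqrt{-6447} = i \sqrt{6447} \approx 80.293 i$)
$v{\left(m,I \right)} = I m$
$\frac{1}{v{\left(237,r \right)} + \sqrt{t + 24297}} = \frac{1}{130 \cdot 237 + \sqrt{i \sqrt{6447} + 24297}} = \frac{1}{30810 + \sqrt{24297 + i \sqrt{6447}}}$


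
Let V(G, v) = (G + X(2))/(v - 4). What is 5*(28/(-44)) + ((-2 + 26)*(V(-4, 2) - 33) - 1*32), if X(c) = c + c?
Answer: -9099/11 ≈ -827.18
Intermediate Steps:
X(c) = 2*c
V(G, v) = (4 + G)/(-4 + v) (V(G, v) = (G + 2*2)/(v - 4) = (G + 4)/(-4 + v) = (4 + G)/(-4 + v))
5*(28/(-44)) + ((-2 + 26)*(V(-4, 2) - 33) - 1*32) = 5*(28/(-44)) + ((-2 + 26)*((4 - 4)/(-4 + 2) - 33) - 1*32) = 5*(28*(-1/44)) + (24*(0/(-2) - 33) - 32) = 5*(-7/11) + (24*(-1/2*0 - 33) - 32) = -35/11 + (24*(0 - 33) - 32) = -35/11 + (24*(-33) - 32) = -35/11 + (-792 - 32) = -35/11 - 824 = -9099/11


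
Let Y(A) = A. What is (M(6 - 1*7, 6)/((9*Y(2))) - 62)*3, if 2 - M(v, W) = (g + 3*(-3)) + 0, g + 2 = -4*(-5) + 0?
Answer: -1123/6 ≈ -187.17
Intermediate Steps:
g = 18 (g = -2 + (-4*(-5) + 0) = -2 + (20 + 0) = -2 + 20 = 18)
M(v, W) = -7 (M(v, W) = 2 - ((18 + 3*(-3)) + 0) = 2 - ((18 - 9) + 0) = 2 - (9 + 0) = 2 - 1*9 = 2 - 9 = -7)
(M(6 - 1*7, 6)/((9*Y(2))) - 62)*3 = (-7/(9*2) - 62)*3 = (-7/18 - 62)*3 = -1123/18*3 = -1123/6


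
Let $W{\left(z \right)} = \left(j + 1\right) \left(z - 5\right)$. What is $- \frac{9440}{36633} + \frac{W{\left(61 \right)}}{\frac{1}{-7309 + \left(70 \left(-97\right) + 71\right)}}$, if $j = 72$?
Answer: $- \frac{2100773025152}{36633} \approx -5.7346 \cdot 10^{7}$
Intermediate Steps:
$W{\left(z \right)} = -365 + 73 z$ ($W{\left(z \right)} = \left(72 + 1\right) \left(z - 5\right) = 73 \left(-5 + z\right) = -365 + 73 z$)
$- \frac{9440}{36633} + \frac{W{\left(61 \right)}}{\frac{1}{-7309 + \left(70 \left(-97\right) + 71\right)}} = - \frac{9440}{36633} + \frac{-365 + 73 \cdot 61}{\frac{1}{-7309 + \left(70 \left(-97\right) + 71\right)}} = \left(-9440\right) \frac{1}{36633} + \frac{-365 + 4453}{\frac{1}{-7309 + \left(-6790 + 71\right)}} = - \frac{9440}{36633} + \frac{4088}{\frac{1}{-7309 - 6719}} = - \frac{9440}{36633} + \frac{4088}{\frac{1}{-14028}} = - \frac{9440}{36633} + \frac{4088}{- \frac{1}{14028}} = - \frac{9440}{36633} + 4088 \left(-14028\right) = - \frac{9440}{36633} - 57346464 = - \frac{2100773025152}{36633}$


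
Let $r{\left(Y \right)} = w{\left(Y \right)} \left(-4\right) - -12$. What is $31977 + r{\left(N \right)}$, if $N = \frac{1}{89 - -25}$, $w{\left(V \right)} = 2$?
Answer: $31981$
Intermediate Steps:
$N = \frac{1}{114}$ ($N = \frac{1}{89 + \left(-5 + 30\right)} = \frac{1}{89 + 25} = \frac{1}{114} \approx 0.0087719$)
$r{\left(Y \right)} = 4$ ($r{\left(Y \right)} = 2 \left(-4\right) - -12 = -8 + 12 = 4$)
$31977 + r{\left(N \right)} = 31977 + 4 = 31981$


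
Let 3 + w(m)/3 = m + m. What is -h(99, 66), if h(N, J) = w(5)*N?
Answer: -2079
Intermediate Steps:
w(m) = -9 + 6*m (w(m) = -9 + 3*(m + m) = -9 + 3*(2*m) = -9 + 6*m)
h(N, J) = 21*N (h(N, J) = (-9 + 6*5)*N = (-9 + 30)*N = 21*N)
-h(99, 66) = -21*99 = -1*2079 = -2079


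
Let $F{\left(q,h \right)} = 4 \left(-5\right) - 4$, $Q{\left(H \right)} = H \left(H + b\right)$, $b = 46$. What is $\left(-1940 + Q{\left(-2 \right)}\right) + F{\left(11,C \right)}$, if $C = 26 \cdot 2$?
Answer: $-2052$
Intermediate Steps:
$C = 52$
$Q{\left(H \right)} = H \left(46 + H\right)$ ($Q{\left(H \right)} = H \left(H + 46\right) = H \left(46 + H\right)$)
$F{\left(q,h \right)} = -24$ ($F{\left(q,h \right)} = -20 - 4 = -24$)
$\left(-1940 + Q{\left(-2 \right)}\right) + F{\left(11,C \right)} = \left(-1940 - 2 \left(46 - 2\right)\right) - 24 = \left(-1940 - 88\right) - 24 = -2028 - 24 = -2052$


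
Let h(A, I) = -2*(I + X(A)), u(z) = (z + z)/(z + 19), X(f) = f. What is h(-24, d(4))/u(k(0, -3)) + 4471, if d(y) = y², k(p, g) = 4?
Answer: 4517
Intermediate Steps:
u(z) = 2*z/(19 + z) (u(z) = (2*z)/(19 + z) = 2*z/(19 + z))
h(A, I) = -2*A - 2*I (h(A, I) = -2*(I + A) = -2*(A + I) = -2*A - 2*I)
h(-24, d(4))/u(k(0, -3)) + 4471 = (-2*(-24) - 2*4²)/((2*4/(19 + 4))) + 4471 = (48 - 2*16)/((2*4/23)) + 4471 = (48 - 32)/((2*4*(1/23))) + 4471 = 16/(8/23) + 4471 = 16*(23/8) + 4471 = 46 + 4471 = 4517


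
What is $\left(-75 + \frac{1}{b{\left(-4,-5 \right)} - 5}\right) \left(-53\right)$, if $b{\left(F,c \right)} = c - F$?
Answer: $\frac{23903}{6} \approx 3983.8$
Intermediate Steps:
$\left(-75 + \frac{1}{b{\left(-4,-5 \right)} - 5}\right) \left(-53\right) = \left(-75 + \frac{1}{\left(-5 - -4\right) - 5}\right) \left(-53\right) = \left(-75 + \frac{1}{\left(-5 + 4\right) - 5}\right) \left(-53\right) = \left(-75 + \frac{1}{-1 - 5}\right) \left(-53\right) = \left(-75 + \frac{1}{-6}\right) \left(-53\right) = \left(-75 - \frac{1}{6}\right) \left(-53\right) = \left(- \frac{451}{6}\right) \left(-53\right) = \frac{23903}{6}$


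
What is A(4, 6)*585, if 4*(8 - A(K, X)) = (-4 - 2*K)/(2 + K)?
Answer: 9945/2 ≈ 4972.5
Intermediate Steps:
A(K, X) = 8 - (-4 - 2*K)/(4*(2 + K))
A(4, 6)*585 = (17/2)*585 = 9945/2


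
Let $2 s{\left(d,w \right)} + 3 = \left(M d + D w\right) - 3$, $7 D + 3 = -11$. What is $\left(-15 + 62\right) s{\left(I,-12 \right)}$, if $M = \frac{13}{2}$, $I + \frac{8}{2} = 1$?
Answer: $- \frac{141}{4} \approx -35.25$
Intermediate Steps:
$D = -2$ ($D = - \frac{3}{7} + \frac{1}{7} \left(-11\right) = - \frac{3}{7} - \frac{11}{7} = -2$)
$I = -3$ ($I = -4 + 1 = -3$)
$M = \frac{13}{2}$ ($M = 13 \cdot \frac{1}{2} = \frac{13}{2} \approx 6.5$)
$s{\left(d,w \right)} = -3 - w + \frac{13 d}{4}$ ($s{\left(d,w \right)} = - \frac{3}{2} + \frac{\left(\frac{13 d}{2} - 2 w\right) - 3}{2} = - \frac{3}{2} + \frac{\left(- 2 w + \frac{13 d}{2}\right) - 3}{2} = - \frac{3}{2} + \frac{-3 - 2 w + \frac{13 d}{2}}{2} = - \frac{3}{2} - \left(\frac{3}{2} + w - \frac{13 d}{4}\right) = -3 - w + \frac{13 d}{4}$)
$\left(-15 + 62\right) s{\left(I,-12 \right)} = \left(-15 + 62\right) \left(-3 - -12 + \frac{13}{4} \left(-3\right)\right) = 47 \left(-3 + 12 - \frac{39}{4}\right) = 47 \left(- \frac{3}{4}\right) = - \frac{141}{4}$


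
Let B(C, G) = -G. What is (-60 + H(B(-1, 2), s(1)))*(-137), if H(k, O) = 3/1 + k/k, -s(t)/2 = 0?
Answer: 7672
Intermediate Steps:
s(t) = 0 (s(t) = -2*0 = 0)
H(k, O) = 4 (H(k, O) = 3*1 + 1 = 3 + 1 = 4)
(-60 + H(B(-1, 2), s(1)))*(-137) = (-60 + 4)*(-137) = -56*(-137) = 7672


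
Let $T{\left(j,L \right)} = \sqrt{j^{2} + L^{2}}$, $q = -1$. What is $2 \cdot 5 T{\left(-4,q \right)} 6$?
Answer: $60 \sqrt{17} \approx 247.39$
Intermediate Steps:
$T{\left(j,L \right)} = \sqrt{L^{2} + j^{2}}$
$2 \cdot 5 T{\left(-4,q \right)} 6 = 2 \cdot 5 \sqrt{\left(-1\right)^{2} + \left(-4\right)^{2}} \cdot 6 = 10 \sqrt{1 + 16} \cdot 6 = 10 \sqrt{17} \cdot 6 = 10 \cdot 6 \sqrt{17} = 60 \sqrt{17}$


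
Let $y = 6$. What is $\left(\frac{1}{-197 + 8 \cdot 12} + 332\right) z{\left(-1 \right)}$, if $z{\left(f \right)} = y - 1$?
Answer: $\frac{167655}{101} \approx 1660.0$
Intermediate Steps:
$z{\left(f \right)} = 5$ ($z{\left(f \right)} = 6 - 1 = 5$)
$\left(\frac{1}{-197 + 8 \cdot 12} + 332\right) z{\left(-1 \right)} = \left(\frac{1}{-197 + 8 \cdot 12} + 332\right) 5 = \left(\frac{1}{-197 + 96} + 332\right) 5 = \left(\frac{1}{-101} + 332\right) 5 = \left(- \frac{1}{101} + 332\right) 5 = \frac{33531}{101} \cdot 5 = \frac{167655}{101}$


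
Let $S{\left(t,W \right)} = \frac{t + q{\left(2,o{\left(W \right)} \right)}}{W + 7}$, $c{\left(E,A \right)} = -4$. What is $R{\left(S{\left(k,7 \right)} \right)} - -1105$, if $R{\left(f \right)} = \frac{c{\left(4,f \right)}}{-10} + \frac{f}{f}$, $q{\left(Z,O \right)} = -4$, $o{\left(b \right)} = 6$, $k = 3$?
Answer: $\frac{5532}{5} \approx 1106.4$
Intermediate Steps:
$S{\left(t,W \right)} = \frac{-4 + t}{7 + W}$ ($S{\left(t,W \right)} = \frac{t - 4}{W + 7} = \frac{-4 + t}{7 + W}$)
$R{\left(f \right)} = \frac{7}{5}$ ($R{\left(f \right)} = - \frac{4}{-10} + \frac{f}{f} = \left(-4\right) \left(- \frac{1}{10}\right) + 1 = \frac{2}{5} + 1 = \frac{7}{5}$)
$R{\left(S{\left(k,7 \right)} \right)} - -1105 = \frac{7}{5} - -1105 = \frac{7}{5} + 1105 = \frac{5532}{5}$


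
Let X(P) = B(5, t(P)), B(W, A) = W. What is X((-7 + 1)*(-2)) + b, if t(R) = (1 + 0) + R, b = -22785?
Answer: -22780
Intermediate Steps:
t(R) = 1 + R
X(P) = 5
X((-7 + 1)*(-2)) + b = 5 - 22785 = -22780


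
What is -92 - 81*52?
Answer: -4304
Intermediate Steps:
-92 - 81*52 = -92 - 4212 = -4304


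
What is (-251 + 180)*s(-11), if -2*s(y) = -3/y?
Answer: 213/22 ≈ 9.6818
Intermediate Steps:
s(y) = 3/(2*y) (s(y) = -(-3)/(2*y) = 3/(2*y))
(-251 + 180)*s(-11) = (-251 + 180)*((3/2)/(-11)) = -213*(-1)/(2*11) = -71*(-3/22) = 213/22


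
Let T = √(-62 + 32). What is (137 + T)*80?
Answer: 10960 + 80*I*√30 ≈ 10960.0 + 438.18*I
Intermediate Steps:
T = I*√30 (T = √(-30) = I*√30 ≈ 5.4772*I)
(137 + T)*80 = (137 + I*√30)*80 = 10960 + 80*I*√30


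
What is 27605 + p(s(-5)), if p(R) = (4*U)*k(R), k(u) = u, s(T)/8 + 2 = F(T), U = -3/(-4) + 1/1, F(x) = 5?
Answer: 27773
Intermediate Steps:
U = 7/4 (U = -3*(-¼) + 1*1 = ¾ + 1 = 7/4 ≈ 1.7500)
s(T) = 24 (s(T) = -16 + 8*5 = -16 + 40 = 24)
p(R) = 7*R (p(R) = (4*(7/4))*R = 7*R)
27605 + p(s(-5)) = 27605 + 7*24 = 27605 + 168 = 27773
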